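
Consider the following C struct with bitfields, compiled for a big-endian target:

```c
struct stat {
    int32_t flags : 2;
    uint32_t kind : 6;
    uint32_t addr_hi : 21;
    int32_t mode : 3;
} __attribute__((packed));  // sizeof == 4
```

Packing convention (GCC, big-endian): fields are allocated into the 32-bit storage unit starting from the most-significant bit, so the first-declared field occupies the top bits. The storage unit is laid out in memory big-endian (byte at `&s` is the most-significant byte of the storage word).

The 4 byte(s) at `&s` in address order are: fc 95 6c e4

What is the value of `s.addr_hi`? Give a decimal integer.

1224092

[0]=0xfc [1]=0x95 [2]=0x6c [3]=0xe4 (big-endian) → word 0xfc956ce4
flags:2 @ bit 30 → (0xfc956ce4>>30)&0x3 = 0x3
kind:6 @ bit 24 → (0xfc956ce4>>24)&0x3f = 0x3c
addr_hi:21 @ bit 3 → (0xfc956ce4>>3)&0x1fffff = 0x12ad9c  ←
mode:3 @ bit 0 → (0xfc956ce4>>0)&0x7 = 0x4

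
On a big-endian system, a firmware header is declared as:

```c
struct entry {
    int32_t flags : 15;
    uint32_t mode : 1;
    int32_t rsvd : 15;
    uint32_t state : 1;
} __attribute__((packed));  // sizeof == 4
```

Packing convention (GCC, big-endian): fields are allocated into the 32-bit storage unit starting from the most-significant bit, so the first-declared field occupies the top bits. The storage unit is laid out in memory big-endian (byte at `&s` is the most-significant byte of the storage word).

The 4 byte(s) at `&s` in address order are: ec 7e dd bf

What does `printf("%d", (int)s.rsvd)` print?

[0]=0xec [1]=0x7e [2]=0xdd [3]=0xbf (big-endian) → word 0xec7eddbf
flags [17+:15] = (word>>17) & 0x7fff = 30271
mode [16+:1] = (word>>16) & 0x1 = 0
rsvd [1+:15] = (word>>1) & 0x7fff = 28383  ←
state [0+:1] = (word>>0) & 0x1 = 1
rsvd signed 15b, MSB=1: 28383 - 32768 = -4385

-4385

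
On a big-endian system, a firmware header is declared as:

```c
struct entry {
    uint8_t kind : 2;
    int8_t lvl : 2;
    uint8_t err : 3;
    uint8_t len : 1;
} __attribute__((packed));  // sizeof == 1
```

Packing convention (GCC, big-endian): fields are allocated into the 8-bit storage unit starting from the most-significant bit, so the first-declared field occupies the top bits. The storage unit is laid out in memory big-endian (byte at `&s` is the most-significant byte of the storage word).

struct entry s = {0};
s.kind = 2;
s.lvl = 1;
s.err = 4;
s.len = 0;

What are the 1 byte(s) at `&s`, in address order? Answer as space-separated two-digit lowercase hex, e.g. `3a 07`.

[6+:2] kind=2 & 0x3 = 0x2; word=0x80
[4+:2] lvl=1 & 0x3 = 0x1; word=0x90
[1+:3] err=4 & 0x7 = 0x4; word=0x98
[0+:1] len=0 & 0x1 = 0x0; word=0x98
word = 0x98 → big-endian bytes:
  [0]=0x98

98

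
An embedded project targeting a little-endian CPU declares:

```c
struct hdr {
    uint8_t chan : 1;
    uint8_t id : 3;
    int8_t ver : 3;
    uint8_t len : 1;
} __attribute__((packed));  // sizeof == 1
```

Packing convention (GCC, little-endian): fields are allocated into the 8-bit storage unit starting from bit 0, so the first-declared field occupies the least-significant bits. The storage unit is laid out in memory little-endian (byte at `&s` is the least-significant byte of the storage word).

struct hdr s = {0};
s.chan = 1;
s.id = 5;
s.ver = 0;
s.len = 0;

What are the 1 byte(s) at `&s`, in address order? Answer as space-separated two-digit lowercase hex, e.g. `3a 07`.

0b

[0+:1] chan=1 & 0x1 = 0x1; word=0x01
[1+:3] id=5 & 0x7 = 0x5; word=0x0b
[4+:3] ver=0 & 0x7 = 0x0; word=0x0b
[7+:1] len=0 & 0x1 = 0x0; word=0x0b
word = 0x0b → little-endian bytes:
  [0]=0x0b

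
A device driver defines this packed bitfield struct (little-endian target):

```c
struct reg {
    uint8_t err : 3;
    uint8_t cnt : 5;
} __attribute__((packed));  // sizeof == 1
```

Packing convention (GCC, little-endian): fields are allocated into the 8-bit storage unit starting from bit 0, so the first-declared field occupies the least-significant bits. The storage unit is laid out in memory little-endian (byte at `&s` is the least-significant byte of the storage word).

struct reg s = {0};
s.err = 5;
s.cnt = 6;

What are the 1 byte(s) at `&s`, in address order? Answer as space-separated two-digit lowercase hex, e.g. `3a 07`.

35

[0+:3] err=5 & 0x7 = 0x5; word=0x05
[3+:5] cnt=6 & 0x1f = 0x6; word=0x35
word = 0x35 → little-endian bytes:
  [0]=0x35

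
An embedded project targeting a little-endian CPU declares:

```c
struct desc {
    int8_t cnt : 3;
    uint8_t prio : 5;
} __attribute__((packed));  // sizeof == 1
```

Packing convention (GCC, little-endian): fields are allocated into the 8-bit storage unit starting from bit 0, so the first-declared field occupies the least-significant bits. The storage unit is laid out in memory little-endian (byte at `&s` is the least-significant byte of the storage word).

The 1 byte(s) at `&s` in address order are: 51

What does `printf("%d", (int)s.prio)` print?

[0]=0x51 (little-endian) → word 0x51
cnt [0+:3] = (word>>0) & 0x7 = 1
prio [3+:5] = (word>>3) & 0x1f = 10  ←

10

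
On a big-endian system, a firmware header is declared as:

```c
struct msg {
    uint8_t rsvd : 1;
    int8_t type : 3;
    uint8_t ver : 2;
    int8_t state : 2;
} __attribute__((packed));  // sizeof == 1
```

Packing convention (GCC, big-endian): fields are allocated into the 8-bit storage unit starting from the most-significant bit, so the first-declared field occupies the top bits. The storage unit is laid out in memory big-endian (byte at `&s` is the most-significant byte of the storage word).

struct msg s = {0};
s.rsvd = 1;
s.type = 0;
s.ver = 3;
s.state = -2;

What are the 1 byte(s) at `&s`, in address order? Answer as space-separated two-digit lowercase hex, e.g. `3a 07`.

rsvd:1 = 1 → 0x1 << 7 → word 0x80
type:3 = 0 → 0x0 << 4 → word 0x80
ver:2 = 3 → 0x3 << 2 → word 0x8c
state:2 = -2 → 0x2 << 0 → word 0x8e
word = 0x8e → big-endian bytes:
  [0]=0x8e

8e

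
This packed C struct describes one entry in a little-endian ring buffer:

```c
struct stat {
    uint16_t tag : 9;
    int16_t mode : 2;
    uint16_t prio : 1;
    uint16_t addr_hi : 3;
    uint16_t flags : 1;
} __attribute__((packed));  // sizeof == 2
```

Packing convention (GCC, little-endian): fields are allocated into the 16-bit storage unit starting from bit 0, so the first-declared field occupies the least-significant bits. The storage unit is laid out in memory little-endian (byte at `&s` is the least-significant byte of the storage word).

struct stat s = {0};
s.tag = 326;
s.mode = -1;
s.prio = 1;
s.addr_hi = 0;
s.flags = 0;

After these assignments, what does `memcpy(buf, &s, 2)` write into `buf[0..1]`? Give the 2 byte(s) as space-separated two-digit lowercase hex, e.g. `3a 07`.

tag:9 = 326 → 0x146 << 0 → word 0x0146
mode:2 = -1 → 0x3 << 9 → word 0x0746
prio:1 = 1 → 0x1 << 11 → word 0x0f46
addr_hi:3 = 0 → 0x0 << 12 → word 0x0f46
flags:1 = 0 → 0x0 << 15 → word 0x0f46
word = 0x0f46 → little-endian bytes:
  [0]=0x46  [1]=0x0f

46 0f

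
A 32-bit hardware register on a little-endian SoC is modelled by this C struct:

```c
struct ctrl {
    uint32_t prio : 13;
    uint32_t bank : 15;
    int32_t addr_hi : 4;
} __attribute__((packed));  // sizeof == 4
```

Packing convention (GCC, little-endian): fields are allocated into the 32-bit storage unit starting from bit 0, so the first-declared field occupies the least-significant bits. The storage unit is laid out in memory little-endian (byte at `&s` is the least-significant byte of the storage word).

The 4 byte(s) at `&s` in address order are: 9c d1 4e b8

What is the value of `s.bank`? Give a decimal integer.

[0]=0x9c [1]=0xd1 [2]=0x4e [3]=0xb8 (little-endian) → word 0xb84ed19c
prio [0+:13] = (word>>0) & 0x1fff = 4508
bank [13+:15] = (word>>13) & 0x7fff = 17014  ←
addr_hi [28+:4] = (word>>28) & 0xf = 11

17014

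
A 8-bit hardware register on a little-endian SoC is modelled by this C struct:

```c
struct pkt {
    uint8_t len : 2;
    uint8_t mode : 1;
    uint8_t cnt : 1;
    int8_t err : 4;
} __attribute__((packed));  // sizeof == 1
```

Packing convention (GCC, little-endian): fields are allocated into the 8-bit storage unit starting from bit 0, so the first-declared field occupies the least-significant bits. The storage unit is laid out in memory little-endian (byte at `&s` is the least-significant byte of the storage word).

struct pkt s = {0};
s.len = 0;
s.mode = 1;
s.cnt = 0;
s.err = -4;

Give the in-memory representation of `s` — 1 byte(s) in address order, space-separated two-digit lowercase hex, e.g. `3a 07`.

c4

[0+:2] len=0 & 0x3 = 0x0; word=0x00
[2+:1] mode=1 & 0x1 = 0x1; word=0x04
[3+:1] cnt=0 & 0x1 = 0x0; word=0x04
[4+:4] err=-4 & 0xf = 0xc; word=0xc4
word = 0xc4 → little-endian bytes:
  [0]=0xc4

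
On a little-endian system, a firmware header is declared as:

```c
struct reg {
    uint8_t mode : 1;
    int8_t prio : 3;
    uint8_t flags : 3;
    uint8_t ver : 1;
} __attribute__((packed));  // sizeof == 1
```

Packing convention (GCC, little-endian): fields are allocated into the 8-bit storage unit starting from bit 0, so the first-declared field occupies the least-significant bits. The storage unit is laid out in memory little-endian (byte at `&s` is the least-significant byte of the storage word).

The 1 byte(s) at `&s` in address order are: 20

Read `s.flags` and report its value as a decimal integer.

2

[0]=0x20 (little-endian) → word 0x20
mode:1 @ bit 0 → (0x20>>0)&0x1 = 0x0
prio:3 @ bit 1 → (0x20>>1)&0x7 = 0x0
flags:3 @ bit 4 → (0x20>>4)&0x7 = 0x2  ←
ver:1 @ bit 7 → (0x20>>7)&0x1 = 0x0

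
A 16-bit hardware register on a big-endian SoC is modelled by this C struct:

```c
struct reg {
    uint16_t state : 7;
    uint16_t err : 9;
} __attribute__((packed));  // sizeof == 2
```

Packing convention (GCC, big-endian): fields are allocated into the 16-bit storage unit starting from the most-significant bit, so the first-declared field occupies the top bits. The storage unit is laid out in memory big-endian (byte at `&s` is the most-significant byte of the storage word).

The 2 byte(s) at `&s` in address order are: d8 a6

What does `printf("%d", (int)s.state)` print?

[0]=0xd8 [1]=0xa6 (big-endian) → word 0xd8a6
state:7 @ bit 9 → (0xd8a6>>9)&0x7f = 0x6c  ←
err:9 @ bit 0 → (0xd8a6>>0)&0x1ff = 0xa6

108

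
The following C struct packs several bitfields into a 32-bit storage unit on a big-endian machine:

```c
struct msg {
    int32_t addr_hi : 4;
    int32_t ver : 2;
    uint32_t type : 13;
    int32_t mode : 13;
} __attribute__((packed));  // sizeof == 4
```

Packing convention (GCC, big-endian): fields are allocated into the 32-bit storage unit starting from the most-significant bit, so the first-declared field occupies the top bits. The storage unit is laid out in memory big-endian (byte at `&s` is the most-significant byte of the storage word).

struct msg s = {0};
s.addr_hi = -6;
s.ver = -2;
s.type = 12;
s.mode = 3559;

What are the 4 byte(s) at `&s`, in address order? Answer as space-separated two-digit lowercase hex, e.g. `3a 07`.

[28+:4] addr_hi=-6 & 0xf = 0xa; word=0xa0000000
[26+:2] ver=-2 & 0x3 = 0x2; word=0xa8000000
[13+:13] type=12 & 0x1fff = 0xc; word=0xa8018000
[0+:13] mode=3559 & 0x1fff = 0xde7; word=0xa8018de7
word = 0xa8018de7 → big-endian bytes:
  [0]=0xa8  [1]=0x01  [2]=0x8d  [3]=0xe7

a8 01 8d e7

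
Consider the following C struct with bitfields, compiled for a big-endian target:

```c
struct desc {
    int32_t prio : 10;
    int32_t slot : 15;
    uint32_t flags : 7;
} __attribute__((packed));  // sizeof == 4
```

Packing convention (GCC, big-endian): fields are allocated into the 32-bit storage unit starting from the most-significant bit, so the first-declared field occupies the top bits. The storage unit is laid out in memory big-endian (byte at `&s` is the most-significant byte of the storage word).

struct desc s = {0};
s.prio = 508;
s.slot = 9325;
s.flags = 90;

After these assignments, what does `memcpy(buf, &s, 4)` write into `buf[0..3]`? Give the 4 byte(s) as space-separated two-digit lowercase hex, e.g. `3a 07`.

prio (10b) val=508 bits=0x1fc at bit 22: 0x7f000000
slot (15b) val=9325 bits=0x246d at bit 7: 0x7f123680
flags (7b) val=90 bits=0x5a at bit 0: 0x7f1236da
word = 0x7f1236da → big-endian bytes:
  [0]=0x7f  [1]=0x12  [2]=0x36  [3]=0xda

7f 12 36 da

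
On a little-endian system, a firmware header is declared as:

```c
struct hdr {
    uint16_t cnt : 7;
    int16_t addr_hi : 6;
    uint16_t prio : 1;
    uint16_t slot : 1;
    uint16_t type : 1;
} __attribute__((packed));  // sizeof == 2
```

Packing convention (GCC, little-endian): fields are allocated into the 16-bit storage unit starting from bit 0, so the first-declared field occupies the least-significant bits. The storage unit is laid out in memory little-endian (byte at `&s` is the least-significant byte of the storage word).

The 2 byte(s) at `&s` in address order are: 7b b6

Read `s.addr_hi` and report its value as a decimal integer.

[0]=0x7b [1]=0xb6 (little-endian) → word 0xb67b
cnt:7 @ bit 0 → (0xb67b>>0)&0x7f = 0x7b
addr_hi:6 @ bit 7 → (0xb67b>>7)&0x3f = 0x2c  ←
prio:1 @ bit 13 → (0xb67b>>13)&0x1 = 0x1
slot:1 @ bit 14 → (0xb67b>>14)&0x1 = 0x0
type:1 @ bit 15 → (0xb67b>>15)&0x1 = 0x1
addr_hi signed 6b, MSB=1: 44 - 64 = -20

-20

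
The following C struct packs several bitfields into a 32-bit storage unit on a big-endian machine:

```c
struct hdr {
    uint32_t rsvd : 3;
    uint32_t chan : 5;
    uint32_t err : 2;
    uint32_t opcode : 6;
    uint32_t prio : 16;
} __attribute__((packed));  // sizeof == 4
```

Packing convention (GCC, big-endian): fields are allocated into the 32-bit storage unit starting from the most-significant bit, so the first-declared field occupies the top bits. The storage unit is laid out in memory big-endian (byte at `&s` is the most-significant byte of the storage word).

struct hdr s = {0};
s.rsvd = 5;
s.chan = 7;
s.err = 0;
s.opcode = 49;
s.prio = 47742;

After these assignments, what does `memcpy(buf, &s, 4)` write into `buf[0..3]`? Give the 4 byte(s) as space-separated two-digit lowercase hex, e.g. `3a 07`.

a7 31 ba 7e

rsvd (3b) val=5 bits=0x5 at bit 29: 0xa0000000
chan (5b) val=7 bits=0x7 at bit 24: 0xa7000000
err (2b) val=0 bits=0x0 at bit 22: 0xa7000000
opcode (6b) val=49 bits=0x31 at bit 16: 0xa7310000
prio (16b) val=47742 bits=0xba7e at bit 0: 0xa731ba7e
word = 0xa731ba7e → big-endian bytes:
  [0]=0xa7  [1]=0x31  [2]=0xba  [3]=0x7e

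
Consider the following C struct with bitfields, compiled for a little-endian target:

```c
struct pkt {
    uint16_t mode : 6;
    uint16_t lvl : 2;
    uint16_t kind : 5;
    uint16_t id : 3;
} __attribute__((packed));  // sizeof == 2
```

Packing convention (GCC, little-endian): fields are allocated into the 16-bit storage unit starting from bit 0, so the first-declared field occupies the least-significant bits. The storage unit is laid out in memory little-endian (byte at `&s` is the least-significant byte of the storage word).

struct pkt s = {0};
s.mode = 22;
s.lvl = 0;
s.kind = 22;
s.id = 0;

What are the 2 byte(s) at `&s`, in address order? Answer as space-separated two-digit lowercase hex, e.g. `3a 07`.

16 16

mode (6b) val=22 bits=0x16 at bit 0: 0x0016
lvl (2b) val=0 bits=0x0 at bit 6: 0x0016
kind (5b) val=22 bits=0x16 at bit 8: 0x1616
id (3b) val=0 bits=0x0 at bit 13: 0x1616
word = 0x1616 → little-endian bytes:
  [0]=0x16  [1]=0x16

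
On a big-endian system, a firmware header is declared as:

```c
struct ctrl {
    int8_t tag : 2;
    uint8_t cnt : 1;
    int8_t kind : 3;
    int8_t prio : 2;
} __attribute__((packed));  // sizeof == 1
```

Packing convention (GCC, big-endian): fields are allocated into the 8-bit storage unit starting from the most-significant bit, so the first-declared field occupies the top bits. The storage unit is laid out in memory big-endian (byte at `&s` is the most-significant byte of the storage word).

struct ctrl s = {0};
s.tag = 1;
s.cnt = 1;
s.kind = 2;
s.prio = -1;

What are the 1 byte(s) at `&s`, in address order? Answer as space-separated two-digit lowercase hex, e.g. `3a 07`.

[6+:2] tag=1 & 0x3 = 0x1; word=0x40
[5+:1] cnt=1 & 0x1 = 0x1; word=0x60
[2+:3] kind=2 & 0x7 = 0x2; word=0x68
[0+:2] prio=-1 & 0x3 = 0x3; word=0x6b
word = 0x6b → big-endian bytes:
  [0]=0x6b

6b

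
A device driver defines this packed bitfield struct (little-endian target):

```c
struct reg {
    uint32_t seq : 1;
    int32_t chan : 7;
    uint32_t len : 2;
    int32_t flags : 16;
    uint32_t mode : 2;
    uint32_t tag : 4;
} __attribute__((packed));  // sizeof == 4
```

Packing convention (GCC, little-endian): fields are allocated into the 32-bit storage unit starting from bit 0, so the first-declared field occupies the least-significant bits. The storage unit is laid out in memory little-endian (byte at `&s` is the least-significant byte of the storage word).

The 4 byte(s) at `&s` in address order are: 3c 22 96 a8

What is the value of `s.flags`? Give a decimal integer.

9608

[0]=0x3c [1]=0x22 [2]=0x96 [3]=0xa8 (little-endian) → word 0xa896223c
seq [0+:1] = (word>>0) & 0x1 = 0
chan [1+:7] = (word>>1) & 0x7f = 30
len [8+:2] = (word>>8) & 0x3 = 2
flags [10+:16] = (word>>10) & 0xffff = 9608  ←
mode [26+:2] = (word>>26) & 0x3 = 2
tag [28+:4] = (word>>28) & 0xf = 10
flags signed 16b, MSB=0: value = 9608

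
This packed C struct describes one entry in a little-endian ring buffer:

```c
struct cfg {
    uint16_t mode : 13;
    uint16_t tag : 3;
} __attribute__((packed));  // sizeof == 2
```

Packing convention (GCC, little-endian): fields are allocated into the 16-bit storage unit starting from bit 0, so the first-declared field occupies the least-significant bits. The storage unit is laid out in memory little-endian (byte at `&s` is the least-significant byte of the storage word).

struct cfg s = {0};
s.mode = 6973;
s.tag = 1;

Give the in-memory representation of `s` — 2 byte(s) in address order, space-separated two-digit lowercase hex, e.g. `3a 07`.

3d 3b

[0+:13] mode=6973 & 0x1fff = 0x1b3d; word=0x1b3d
[13+:3] tag=1 & 0x7 = 0x1; word=0x3b3d
word = 0x3b3d → little-endian bytes:
  [0]=0x3d  [1]=0x3b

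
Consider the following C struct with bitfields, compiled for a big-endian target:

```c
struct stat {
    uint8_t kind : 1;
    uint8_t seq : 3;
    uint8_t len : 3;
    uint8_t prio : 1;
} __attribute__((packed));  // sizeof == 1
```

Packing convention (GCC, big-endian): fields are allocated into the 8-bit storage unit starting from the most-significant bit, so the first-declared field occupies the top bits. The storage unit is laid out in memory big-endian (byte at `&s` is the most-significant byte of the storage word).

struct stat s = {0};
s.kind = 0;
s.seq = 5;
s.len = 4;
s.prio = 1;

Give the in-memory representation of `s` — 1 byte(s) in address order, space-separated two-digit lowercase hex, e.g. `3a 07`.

59

kind:1 = 0 → 0x0 << 7 → word 0x00
seq:3 = 5 → 0x5 << 4 → word 0x50
len:3 = 4 → 0x4 << 1 → word 0x58
prio:1 = 1 → 0x1 << 0 → word 0x59
word = 0x59 → big-endian bytes:
  [0]=0x59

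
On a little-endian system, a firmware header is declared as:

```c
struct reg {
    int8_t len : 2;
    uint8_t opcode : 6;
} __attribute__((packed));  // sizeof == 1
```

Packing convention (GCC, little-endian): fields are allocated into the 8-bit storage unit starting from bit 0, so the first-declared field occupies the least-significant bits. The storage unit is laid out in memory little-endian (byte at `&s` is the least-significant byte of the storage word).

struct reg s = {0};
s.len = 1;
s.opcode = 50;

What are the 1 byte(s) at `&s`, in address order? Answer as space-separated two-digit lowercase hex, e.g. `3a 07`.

c9

len (2b) val=1 bits=0x1 at bit 0: 0x01
opcode (6b) val=50 bits=0x32 at bit 2: 0xc9
word = 0xc9 → little-endian bytes:
  [0]=0xc9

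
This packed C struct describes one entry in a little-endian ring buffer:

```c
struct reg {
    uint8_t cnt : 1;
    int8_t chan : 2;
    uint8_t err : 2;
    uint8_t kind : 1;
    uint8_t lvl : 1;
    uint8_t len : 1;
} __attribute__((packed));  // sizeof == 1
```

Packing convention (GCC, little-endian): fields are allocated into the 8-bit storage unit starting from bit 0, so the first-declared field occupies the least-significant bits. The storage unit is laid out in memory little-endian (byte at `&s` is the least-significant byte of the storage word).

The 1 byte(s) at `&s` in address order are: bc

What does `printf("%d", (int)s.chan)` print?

-2

[0]=0xbc (little-endian) → word 0xbc
cnt:1 @ bit 0 → (0xbc>>0)&0x1 = 0x0
chan:2 @ bit 1 → (0xbc>>1)&0x3 = 0x2  ←
err:2 @ bit 3 → (0xbc>>3)&0x3 = 0x3
kind:1 @ bit 5 → (0xbc>>5)&0x1 = 0x1
lvl:1 @ bit 6 → (0xbc>>6)&0x1 = 0x0
len:1 @ bit 7 → (0xbc>>7)&0x1 = 0x1
chan signed 2b, MSB=1: 2 - 4 = -2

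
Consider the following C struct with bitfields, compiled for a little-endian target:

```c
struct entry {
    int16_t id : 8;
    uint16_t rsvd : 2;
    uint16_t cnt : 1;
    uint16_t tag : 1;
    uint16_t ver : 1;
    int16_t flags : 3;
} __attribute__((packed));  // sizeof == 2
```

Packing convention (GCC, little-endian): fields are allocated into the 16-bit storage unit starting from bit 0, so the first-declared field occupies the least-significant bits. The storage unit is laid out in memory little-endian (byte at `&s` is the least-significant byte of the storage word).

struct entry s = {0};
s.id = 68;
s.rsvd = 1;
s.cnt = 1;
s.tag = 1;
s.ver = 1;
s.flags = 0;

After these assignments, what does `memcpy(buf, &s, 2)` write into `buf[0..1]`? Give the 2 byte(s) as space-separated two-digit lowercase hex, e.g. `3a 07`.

44 1d

[0+:8] id=68 & 0xff = 0x44; word=0x0044
[8+:2] rsvd=1 & 0x3 = 0x1; word=0x0144
[10+:1] cnt=1 & 0x1 = 0x1; word=0x0544
[11+:1] tag=1 & 0x1 = 0x1; word=0x0d44
[12+:1] ver=1 & 0x1 = 0x1; word=0x1d44
[13+:3] flags=0 & 0x7 = 0x0; word=0x1d44
word = 0x1d44 → little-endian bytes:
  [0]=0x44  [1]=0x1d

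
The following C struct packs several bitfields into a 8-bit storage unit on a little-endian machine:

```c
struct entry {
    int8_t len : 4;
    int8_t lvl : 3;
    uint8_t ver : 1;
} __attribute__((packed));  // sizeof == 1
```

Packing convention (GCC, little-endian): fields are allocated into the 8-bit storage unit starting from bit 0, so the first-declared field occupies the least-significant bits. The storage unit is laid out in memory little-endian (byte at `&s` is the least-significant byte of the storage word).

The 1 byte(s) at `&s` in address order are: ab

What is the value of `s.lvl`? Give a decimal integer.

[0]=0xab (little-endian) → word 0xab
len:4 @ bit 0 → (0xab>>0)&0xf = 0xb
lvl:3 @ bit 4 → (0xab>>4)&0x7 = 0x2  ←
ver:1 @ bit 7 → (0xab>>7)&0x1 = 0x1
lvl signed 3b, MSB=0: value = 2

2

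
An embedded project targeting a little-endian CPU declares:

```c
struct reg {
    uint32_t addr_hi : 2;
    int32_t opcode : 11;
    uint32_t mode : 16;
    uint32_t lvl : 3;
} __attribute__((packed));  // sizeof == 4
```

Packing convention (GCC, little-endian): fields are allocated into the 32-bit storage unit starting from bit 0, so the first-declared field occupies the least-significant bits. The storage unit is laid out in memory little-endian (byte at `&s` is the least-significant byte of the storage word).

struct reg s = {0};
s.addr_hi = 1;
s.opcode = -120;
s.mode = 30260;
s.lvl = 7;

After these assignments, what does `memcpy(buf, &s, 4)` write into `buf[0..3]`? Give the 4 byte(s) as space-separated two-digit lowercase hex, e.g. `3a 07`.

[0+:2] addr_hi=1 & 0x3 = 0x1; word=0x00000001
[2+:11] opcode=-120 & 0x7ff = 0x788; word=0x00001e21
[13+:16] mode=30260 & 0xffff = 0x7634; word=0x0ec69e21
[29+:3] lvl=7 & 0x7 = 0x7; word=0xeec69e21
word = 0xeec69e21 → little-endian bytes:
  [0]=0x21  [1]=0x9e  [2]=0xc6  [3]=0xee

21 9e c6 ee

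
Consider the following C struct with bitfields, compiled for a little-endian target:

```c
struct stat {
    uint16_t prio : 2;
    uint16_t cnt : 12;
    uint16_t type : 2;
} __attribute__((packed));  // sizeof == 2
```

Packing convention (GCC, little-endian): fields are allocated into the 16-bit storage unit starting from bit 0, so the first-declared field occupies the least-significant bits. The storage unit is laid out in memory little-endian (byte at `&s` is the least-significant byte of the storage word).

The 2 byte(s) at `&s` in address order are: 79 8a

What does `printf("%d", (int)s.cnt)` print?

[0]=0x79 [1]=0x8a (little-endian) → word 0x8a79
prio [0+:2] = (word>>0) & 0x3 = 1
cnt [2+:12] = (word>>2) & 0xfff = 670  ←
type [14+:2] = (word>>14) & 0x3 = 2

670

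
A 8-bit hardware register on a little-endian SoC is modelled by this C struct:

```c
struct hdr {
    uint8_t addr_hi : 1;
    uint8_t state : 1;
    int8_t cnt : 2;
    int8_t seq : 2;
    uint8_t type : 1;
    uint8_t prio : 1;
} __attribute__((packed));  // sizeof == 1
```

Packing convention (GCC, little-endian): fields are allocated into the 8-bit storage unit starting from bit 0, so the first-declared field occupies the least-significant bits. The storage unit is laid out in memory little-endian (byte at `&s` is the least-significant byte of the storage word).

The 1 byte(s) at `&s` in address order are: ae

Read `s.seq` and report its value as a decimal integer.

-2

[0]=0xae (little-endian) → word 0xae
addr_hi [0+:1] = (word>>0) & 0x1 = 0
state [1+:1] = (word>>1) & 0x1 = 1
cnt [2+:2] = (word>>2) & 0x3 = 3
seq [4+:2] = (word>>4) & 0x3 = 2  ←
type [6+:1] = (word>>6) & 0x1 = 0
prio [7+:1] = (word>>7) & 0x1 = 1
seq signed 2b, MSB=1: 2 - 4 = -2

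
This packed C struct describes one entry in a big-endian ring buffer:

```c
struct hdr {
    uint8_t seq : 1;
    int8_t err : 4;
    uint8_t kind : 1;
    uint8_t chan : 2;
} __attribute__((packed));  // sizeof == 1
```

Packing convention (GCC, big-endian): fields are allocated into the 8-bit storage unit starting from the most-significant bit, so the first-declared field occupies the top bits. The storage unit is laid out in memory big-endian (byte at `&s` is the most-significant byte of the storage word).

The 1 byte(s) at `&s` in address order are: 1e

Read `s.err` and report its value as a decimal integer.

3

[0]=0x1e (big-endian) → word 0x1e
seq:1 @ bit 7 → (0x1e>>7)&0x1 = 0x0
err:4 @ bit 3 → (0x1e>>3)&0xf = 0x3  ←
kind:1 @ bit 2 → (0x1e>>2)&0x1 = 0x1
chan:2 @ bit 0 → (0x1e>>0)&0x3 = 0x2
err signed 4b, MSB=0: value = 3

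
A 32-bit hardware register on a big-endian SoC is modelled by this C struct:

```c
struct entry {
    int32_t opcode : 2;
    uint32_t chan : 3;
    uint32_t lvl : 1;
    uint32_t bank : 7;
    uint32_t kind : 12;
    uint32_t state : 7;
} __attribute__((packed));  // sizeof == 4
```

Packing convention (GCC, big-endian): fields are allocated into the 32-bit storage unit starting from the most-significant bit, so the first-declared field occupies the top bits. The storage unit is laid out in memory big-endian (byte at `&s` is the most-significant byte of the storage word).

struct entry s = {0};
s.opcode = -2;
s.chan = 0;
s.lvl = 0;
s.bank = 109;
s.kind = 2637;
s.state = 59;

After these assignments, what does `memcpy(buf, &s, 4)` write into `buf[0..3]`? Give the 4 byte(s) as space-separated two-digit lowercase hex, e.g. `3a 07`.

[30+:2] opcode=-2 & 0x3 = 0x2; word=0x80000000
[27+:3] chan=0 & 0x7 = 0x0; word=0x80000000
[26+:1] lvl=0 & 0x1 = 0x0; word=0x80000000
[19+:7] bank=109 & 0x7f = 0x6d; word=0x83680000
[7+:12] kind=2637 & 0xfff = 0xa4d; word=0x836d2680
[0+:7] state=59 & 0x7f = 0x3b; word=0x836d26bb
word = 0x836d26bb → big-endian bytes:
  [0]=0x83  [1]=0x6d  [2]=0x26  [3]=0xbb

83 6d 26 bb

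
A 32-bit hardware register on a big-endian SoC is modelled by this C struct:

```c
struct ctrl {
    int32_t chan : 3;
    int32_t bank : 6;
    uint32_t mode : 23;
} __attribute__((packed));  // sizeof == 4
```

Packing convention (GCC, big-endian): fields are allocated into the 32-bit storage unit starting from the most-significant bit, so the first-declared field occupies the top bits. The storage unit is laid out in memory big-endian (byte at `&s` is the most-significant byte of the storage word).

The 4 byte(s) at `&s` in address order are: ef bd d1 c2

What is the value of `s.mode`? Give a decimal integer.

4051394

[0]=0xef [1]=0xbd [2]=0xd1 [3]=0xc2 (big-endian) → word 0xefbdd1c2
chan:3 @ bit 29 → (0xefbdd1c2>>29)&0x7 = 0x7
bank:6 @ bit 23 → (0xefbdd1c2>>23)&0x3f = 0x1f
mode:23 @ bit 0 → (0xefbdd1c2>>0)&0x7fffff = 0x3dd1c2  ←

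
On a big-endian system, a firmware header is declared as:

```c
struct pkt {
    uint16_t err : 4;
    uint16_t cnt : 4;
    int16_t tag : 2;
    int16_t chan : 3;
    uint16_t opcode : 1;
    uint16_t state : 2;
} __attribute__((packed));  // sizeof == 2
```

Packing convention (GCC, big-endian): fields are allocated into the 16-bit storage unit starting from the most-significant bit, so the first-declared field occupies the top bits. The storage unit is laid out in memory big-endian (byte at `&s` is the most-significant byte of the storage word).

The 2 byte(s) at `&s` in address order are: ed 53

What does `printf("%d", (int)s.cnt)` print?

[0]=0xed [1]=0x53 (big-endian) → word 0xed53
err [12+:4] = (word>>12) & 0xf = 14
cnt [8+:4] = (word>>8) & 0xf = 13  ←
tag [6+:2] = (word>>6) & 0x3 = 1
chan [3+:3] = (word>>3) & 0x7 = 2
opcode [2+:1] = (word>>2) & 0x1 = 0
state [0+:2] = (word>>0) & 0x3 = 3

13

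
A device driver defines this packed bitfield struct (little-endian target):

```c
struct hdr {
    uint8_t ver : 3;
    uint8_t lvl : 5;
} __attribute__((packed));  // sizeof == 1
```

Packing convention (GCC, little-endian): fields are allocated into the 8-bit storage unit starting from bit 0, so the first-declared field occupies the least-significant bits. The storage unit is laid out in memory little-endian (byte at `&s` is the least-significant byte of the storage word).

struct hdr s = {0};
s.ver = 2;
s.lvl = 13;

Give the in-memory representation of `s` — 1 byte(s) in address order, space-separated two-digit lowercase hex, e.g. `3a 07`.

6a

ver (3b) val=2 bits=0x2 at bit 0: 0x02
lvl (5b) val=13 bits=0xd at bit 3: 0x6a
word = 0x6a → little-endian bytes:
  [0]=0x6a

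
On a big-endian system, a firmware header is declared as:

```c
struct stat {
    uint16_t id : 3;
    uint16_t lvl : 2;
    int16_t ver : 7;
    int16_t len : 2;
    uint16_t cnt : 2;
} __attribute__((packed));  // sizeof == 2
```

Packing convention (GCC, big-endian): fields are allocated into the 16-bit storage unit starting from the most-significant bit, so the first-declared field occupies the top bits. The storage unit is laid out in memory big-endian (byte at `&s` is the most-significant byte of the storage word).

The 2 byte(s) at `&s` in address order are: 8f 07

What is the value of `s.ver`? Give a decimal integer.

[0]=0x8f [1]=0x07 (big-endian) → word 0x8f07
id [13+:3] = (word>>13) & 0x7 = 4
lvl [11+:2] = (word>>11) & 0x3 = 1
ver [4+:7] = (word>>4) & 0x7f = 112  ←
len [2+:2] = (word>>2) & 0x3 = 1
cnt [0+:2] = (word>>0) & 0x3 = 3
ver signed 7b, MSB=1: 112 - 128 = -16

-16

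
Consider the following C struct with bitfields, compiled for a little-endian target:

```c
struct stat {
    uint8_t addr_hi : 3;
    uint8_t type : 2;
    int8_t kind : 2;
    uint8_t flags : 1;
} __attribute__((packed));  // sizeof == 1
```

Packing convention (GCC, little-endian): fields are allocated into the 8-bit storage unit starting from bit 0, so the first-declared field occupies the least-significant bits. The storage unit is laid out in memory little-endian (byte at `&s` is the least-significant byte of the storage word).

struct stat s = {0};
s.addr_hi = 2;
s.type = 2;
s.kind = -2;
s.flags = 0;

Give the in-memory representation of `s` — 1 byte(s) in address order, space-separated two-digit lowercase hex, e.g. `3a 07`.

[0+:3] addr_hi=2 & 0x7 = 0x2; word=0x02
[3+:2] type=2 & 0x3 = 0x2; word=0x12
[5+:2] kind=-2 & 0x3 = 0x2; word=0x52
[7+:1] flags=0 & 0x1 = 0x0; word=0x52
word = 0x52 → little-endian bytes:
  [0]=0x52

52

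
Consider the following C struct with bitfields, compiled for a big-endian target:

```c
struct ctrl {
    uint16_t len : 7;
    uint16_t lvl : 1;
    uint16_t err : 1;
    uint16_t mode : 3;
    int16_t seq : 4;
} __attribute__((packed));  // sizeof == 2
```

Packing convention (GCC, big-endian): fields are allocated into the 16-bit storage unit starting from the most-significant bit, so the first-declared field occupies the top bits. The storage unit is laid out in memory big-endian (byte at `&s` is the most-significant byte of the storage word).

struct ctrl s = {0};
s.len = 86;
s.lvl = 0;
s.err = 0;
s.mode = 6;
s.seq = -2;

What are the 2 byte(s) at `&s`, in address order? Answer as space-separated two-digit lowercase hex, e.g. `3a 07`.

ac 6e

len (7b) val=86 bits=0x56 at bit 9: 0xac00
lvl (1b) val=0 bits=0x0 at bit 8: 0xac00
err (1b) val=0 bits=0x0 at bit 7: 0xac00
mode (3b) val=6 bits=0x6 at bit 4: 0xac60
seq (4b) val=-2 bits=0xe at bit 0: 0xac6e
word = 0xac6e → big-endian bytes:
  [0]=0xac  [1]=0x6e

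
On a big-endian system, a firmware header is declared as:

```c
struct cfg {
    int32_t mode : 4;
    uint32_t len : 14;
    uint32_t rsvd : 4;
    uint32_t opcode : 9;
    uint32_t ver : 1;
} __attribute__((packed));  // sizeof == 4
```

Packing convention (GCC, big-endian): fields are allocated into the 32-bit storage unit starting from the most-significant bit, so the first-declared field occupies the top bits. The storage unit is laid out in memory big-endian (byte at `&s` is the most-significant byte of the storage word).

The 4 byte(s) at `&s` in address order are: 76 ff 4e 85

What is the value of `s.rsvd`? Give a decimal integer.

[0]=0x76 [1]=0xff [2]=0x4e [3]=0x85 (big-endian) → word 0x76ff4e85
mode:4 @ bit 28 → (0x76ff4e85>>28)&0xf = 0x7
len:14 @ bit 14 → (0x76ff4e85>>14)&0x3fff = 0x1bfd
rsvd:4 @ bit 10 → (0x76ff4e85>>10)&0xf = 0x3  ←
opcode:9 @ bit 1 → (0x76ff4e85>>1)&0x1ff = 0x142
ver:1 @ bit 0 → (0x76ff4e85>>0)&0x1 = 0x1

3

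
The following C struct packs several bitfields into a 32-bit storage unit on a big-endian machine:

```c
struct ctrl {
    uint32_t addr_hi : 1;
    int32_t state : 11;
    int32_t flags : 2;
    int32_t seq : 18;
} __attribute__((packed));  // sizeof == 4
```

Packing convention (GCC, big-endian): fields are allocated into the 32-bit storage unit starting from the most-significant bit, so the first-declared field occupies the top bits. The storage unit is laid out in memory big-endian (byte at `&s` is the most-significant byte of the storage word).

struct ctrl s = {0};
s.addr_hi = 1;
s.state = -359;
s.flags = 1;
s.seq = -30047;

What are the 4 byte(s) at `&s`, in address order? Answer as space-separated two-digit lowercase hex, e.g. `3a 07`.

addr_hi:1 = 1 → 0x1 << 31 → word 0x80000000
state:11 = -359 → 0x699 << 20 → word 0xe9900000
flags:2 = 1 → 0x1 << 18 → word 0xe9940000
seq:18 = -30047 → 0x38aa1 << 0 → word 0xe9978aa1
word = 0xe9978aa1 → big-endian bytes:
  [0]=0xe9  [1]=0x97  [2]=0x8a  [3]=0xa1

e9 97 8a a1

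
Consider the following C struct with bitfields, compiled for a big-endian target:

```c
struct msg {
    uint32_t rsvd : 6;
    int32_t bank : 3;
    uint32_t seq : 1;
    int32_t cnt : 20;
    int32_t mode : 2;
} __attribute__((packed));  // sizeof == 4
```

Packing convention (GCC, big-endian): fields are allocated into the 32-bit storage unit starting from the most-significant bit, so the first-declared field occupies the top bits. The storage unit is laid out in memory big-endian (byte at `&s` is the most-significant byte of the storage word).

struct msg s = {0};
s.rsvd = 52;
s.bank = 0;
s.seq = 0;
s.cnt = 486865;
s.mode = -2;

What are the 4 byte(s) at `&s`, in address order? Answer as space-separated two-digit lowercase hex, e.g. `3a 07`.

d0 1d b7 46

[26+:6] rsvd=52 & 0x3f = 0x34; word=0xd0000000
[23+:3] bank=0 & 0x7 = 0x0; word=0xd0000000
[22+:1] seq=0 & 0x1 = 0x0; word=0xd0000000
[2+:20] cnt=486865 & 0xfffff = 0x76dd1; word=0xd01db744
[0+:2] mode=-2 & 0x3 = 0x2; word=0xd01db746
word = 0xd01db746 → big-endian bytes:
  [0]=0xd0  [1]=0x1d  [2]=0xb7  [3]=0x46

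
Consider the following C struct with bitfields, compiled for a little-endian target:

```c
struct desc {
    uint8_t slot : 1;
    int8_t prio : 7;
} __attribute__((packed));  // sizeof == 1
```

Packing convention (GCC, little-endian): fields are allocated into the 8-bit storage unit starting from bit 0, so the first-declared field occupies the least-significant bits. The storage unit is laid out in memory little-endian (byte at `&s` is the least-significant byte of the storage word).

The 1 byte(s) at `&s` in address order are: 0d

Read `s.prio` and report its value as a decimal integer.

6

[0]=0x0d (little-endian) → word 0x0d
slot [0+:1] = (word>>0) & 0x1 = 1
prio [1+:7] = (word>>1) & 0x7f = 6  ←
prio signed 7b, MSB=0: value = 6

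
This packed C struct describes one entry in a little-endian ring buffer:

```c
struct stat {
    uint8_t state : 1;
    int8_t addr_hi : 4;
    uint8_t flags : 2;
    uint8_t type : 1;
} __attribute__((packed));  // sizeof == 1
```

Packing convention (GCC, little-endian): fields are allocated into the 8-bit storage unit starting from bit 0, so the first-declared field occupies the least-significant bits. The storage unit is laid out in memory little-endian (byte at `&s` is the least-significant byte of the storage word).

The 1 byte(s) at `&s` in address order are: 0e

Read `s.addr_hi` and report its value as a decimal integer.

7

[0]=0x0e (little-endian) → word 0x0e
state:1 @ bit 0 → (0x0e>>0)&0x1 = 0x0
addr_hi:4 @ bit 1 → (0x0e>>1)&0xf = 0x7  ←
flags:2 @ bit 5 → (0x0e>>5)&0x3 = 0x0
type:1 @ bit 7 → (0x0e>>7)&0x1 = 0x0
addr_hi signed 4b, MSB=0: value = 7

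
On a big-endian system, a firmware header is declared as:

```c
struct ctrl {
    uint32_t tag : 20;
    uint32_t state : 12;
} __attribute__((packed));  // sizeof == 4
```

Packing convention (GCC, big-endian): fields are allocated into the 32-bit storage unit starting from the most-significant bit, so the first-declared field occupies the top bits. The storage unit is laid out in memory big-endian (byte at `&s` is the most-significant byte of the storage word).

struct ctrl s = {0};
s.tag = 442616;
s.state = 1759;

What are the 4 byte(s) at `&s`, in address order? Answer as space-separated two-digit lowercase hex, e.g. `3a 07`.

6c 0f 86 df

tag (20b) val=442616 bits=0x6c0f8 at bit 12: 0x6c0f8000
state (12b) val=1759 bits=0x6df at bit 0: 0x6c0f86df
word = 0x6c0f86df → big-endian bytes:
  [0]=0x6c  [1]=0x0f  [2]=0x86  [3]=0xdf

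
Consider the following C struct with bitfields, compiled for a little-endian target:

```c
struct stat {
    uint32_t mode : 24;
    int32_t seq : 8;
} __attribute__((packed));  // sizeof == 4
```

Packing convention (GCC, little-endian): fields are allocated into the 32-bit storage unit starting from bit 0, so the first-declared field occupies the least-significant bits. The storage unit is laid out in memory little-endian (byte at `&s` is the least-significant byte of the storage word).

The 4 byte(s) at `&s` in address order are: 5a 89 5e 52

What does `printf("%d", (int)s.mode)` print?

6195546

[0]=0x5a [1]=0x89 [2]=0x5e [3]=0x52 (little-endian) → word 0x525e895a
mode [0+:24] = (word>>0) & 0xffffff = 6195546  ←
seq [24+:8] = (word>>24) & 0xff = 82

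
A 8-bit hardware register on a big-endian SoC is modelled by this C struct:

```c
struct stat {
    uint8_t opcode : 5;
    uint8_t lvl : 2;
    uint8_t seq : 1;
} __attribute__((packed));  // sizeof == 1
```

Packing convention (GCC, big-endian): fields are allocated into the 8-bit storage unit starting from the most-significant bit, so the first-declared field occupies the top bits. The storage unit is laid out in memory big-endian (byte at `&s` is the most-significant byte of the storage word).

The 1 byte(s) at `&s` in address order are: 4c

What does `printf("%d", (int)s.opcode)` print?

9

[0]=0x4c (big-endian) → word 0x4c
opcode:5 @ bit 3 → (0x4c>>3)&0x1f = 0x9  ←
lvl:2 @ bit 1 → (0x4c>>1)&0x3 = 0x2
seq:1 @ bit 0 → (0x4c>>0)&0x1 = 0x0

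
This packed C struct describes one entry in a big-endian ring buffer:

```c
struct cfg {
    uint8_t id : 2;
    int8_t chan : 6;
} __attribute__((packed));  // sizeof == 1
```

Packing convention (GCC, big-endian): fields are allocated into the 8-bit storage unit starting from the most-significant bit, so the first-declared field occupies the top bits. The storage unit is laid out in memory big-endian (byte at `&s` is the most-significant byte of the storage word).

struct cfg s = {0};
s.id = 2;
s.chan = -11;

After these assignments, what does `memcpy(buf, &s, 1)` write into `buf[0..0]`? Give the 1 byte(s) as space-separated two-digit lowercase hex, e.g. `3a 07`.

b5

id (2b) val=2 bits=0x2 at bit 6: 0x80
chan (6b) val=-11 bits=0x35 at bit 0: 0xb5
word = 0xb5 → big-endian bytes:
  [0]=0xb5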